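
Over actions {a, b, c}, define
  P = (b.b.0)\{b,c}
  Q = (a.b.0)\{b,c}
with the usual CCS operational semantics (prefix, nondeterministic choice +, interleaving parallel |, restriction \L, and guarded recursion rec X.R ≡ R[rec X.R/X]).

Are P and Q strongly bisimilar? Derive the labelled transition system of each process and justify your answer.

P's transition system — 1 states:
  m0 = (b.b.0)\{b,c} | ∅
Q's transition system — 2 states:
  n0 = (a.b.0)\{b,c} | -a-> n1
  n1 = (b.0)\{b,c} | ∅
Partition-refinement fixed point:
  B0 = {m0, n1}
  B1 = {n0}
m0 ∈ B0, n0 ∈ B1 → different blocks

NO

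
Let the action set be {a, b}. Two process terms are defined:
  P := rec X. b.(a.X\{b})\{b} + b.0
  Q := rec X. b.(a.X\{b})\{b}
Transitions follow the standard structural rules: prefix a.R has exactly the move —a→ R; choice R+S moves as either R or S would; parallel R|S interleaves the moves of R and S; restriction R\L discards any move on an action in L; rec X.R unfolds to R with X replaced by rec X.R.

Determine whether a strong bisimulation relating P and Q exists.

P's transition system — 4 states:
  s0 = rec X. b.(a.X\{b})\{b} + b.0 :: --b--▸ s1, --b--▸ s2
  s1 = (a.(rec X. b.(a.X\{b})\{b} + b.0)\{b})\{b} :: --a--▸ s3
  s2 = 0 :: deadlocked
  s3 = (rec X. b.(a.X\{b})\{b} + b.0)\{b}\{b} :: deadlocked
Q's transition system — 3 states:
  t0 = rec X. b.(a.X\{b})\{b} :: --b--▸ t1
  t1 = (a.(rec X. b.(a.X\{b})\{b})\{b})\{b} :: --a--▸ t2
  t2 = (rec X. b.(a.X\{b})\{b})\{b}\{b} :: deadlocked
Partition-refinement fixed point:
  B0 = {s0}
  B1 = {s1, t1}
  B2 = {s2, s3, t2}
  B3 = {t0}
s0 ∈ B0, t0 ∈ B3 → different blocks

not bisimilar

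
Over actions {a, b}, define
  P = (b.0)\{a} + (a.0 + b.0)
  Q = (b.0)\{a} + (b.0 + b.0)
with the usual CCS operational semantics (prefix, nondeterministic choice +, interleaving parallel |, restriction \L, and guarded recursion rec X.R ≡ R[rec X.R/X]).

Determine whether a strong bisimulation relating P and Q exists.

not bisimilar

LTS(P): 3 reachable states
  p0 = (b.0)\{a} + (a.0 + b.0) | =a=> p1, =b=> p1, =b=> p2
  p1 = 0 | ∅
  p2 = 0\{a} | ∅
LTS(Q): 3 reachable states
  q0 = (b.0)\{a} + (b.0 + b.0) | =b=> q1, =b=> q2
  q1 = 0 | ∅
  q2 = 0\{a} | ∅
Bisimilarity quotient blocks:
  B0 = {p0}
  B1 = {p1, p2, q1, q2}
  B2 = {q0}
p0 ∈ B0, q0 ∈ B2 → different blocks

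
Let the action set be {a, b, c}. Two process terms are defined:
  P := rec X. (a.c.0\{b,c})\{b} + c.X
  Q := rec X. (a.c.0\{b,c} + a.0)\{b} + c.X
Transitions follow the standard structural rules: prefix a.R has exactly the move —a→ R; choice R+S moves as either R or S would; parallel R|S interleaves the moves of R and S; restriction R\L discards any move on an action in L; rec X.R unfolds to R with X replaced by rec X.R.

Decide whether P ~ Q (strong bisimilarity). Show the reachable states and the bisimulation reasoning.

NO

P's transition system — 3 states:
  p0 = rec X. (a.c.0\{b,c})\{b} + c.X :: --a--▸ p1, --c--▸ p0
  p1 = (c.0\{b,c})\{b} :: --c--▸ p2
  p2 = 0\{b,c}\{b} :: ∅
Q's transition system — 4 states:
  q0 = rec X. (a.c.0\{b,c} + a.0)\{b} + c.X :: --a--▸ q1, --a--▸ q2, --c--▸ q0
  q1 = (c.0\{b,c})\{b} :: --c--▸ q3
  q2 = 0\{b} :: ∅
  q3 = 0\{b,c}\{b} :: ∅
Partition-refinement fixed point:
  B0 = {p0}
  B1 = {p1, q1}
  B2 = {p2, q2, q3}
  B3 = {q0}
p0 ∈ B0, q0 ∈ B3 → different blocks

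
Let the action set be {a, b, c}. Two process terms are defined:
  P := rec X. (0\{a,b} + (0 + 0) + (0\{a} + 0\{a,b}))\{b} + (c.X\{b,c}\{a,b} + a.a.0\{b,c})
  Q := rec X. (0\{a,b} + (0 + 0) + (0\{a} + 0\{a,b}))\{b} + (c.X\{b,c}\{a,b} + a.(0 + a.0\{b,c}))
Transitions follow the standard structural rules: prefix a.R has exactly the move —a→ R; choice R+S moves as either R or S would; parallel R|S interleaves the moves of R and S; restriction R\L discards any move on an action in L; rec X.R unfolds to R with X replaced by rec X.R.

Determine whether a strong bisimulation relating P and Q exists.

Reachable graph of P (4 states):
  m0 = rec X. (0\{a,b} + (0 + 0) + (0\{a} + 0\{a,b}))\{b} + (c.X\{b,c}\{a,b} + a.a.0\{b,c}) :: -a-> m1, -c-> m2
  m1 = a.0\{b,c} :: -a-> m3
  m2 = (rec X. (0\{a,b} + (0 + 0) + (0\{a} + 0\{a,b}))\{b} + (c.X\{b,c}\{a,b} + a.a.0\{b,c}))\{b,c}\{a,b} :: (no moves)
  m3 = 0\{b,c} :: (no moves)
Reachable graph of Q (4 states):
  n0 = rec X. (0\{a,b} + (0 + 0) + (0\{a} + 0\{a,b}))\{b} + (c.X\{b,c}\{a,b} + a.(0 + a.0\{b,c})) :: -a-> n1, -c-> n2
  n1 = 0 + a.0\{b,c} :: -a-> n3
  n2 = (rec X. (0\{a,b} + (0 + 0) + (0\{a} + 0\{a,b}))\{b} + (c.X\{b,c}\{a,b} + a.(0 + a.0\{b,c})))\{b,c}\{a,b} :: (no moves)
  n3 = 0\{b,c} :: (no moves)
Coarsest stable partition (strong bisimilarity classes):
  B0 = {m0, n0}
  B1 = {m1, n1}
  B2 = {m2, m3, n2, n3}
m0 ∈ B0, n0 ∈ B0 → same block

bisimilar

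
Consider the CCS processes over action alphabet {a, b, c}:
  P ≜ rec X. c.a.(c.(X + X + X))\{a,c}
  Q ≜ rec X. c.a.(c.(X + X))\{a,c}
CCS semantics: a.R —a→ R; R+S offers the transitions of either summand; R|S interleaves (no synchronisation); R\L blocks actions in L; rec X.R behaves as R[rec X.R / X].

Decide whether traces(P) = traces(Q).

P's transition system — 3 states:
  p0 = rec X. c.a.(c.(X + X + X))\{a,c} has moves =c=> p1
  p1 = a.(c.((rec X. c.a.(c.(X + X + X))\{a,c}) + (rec X. c.a.(c.(X + X + X))\{a,c}) + (rec X. c.a.(c.(X + X + X))\{a,c})))\{a,c} has moves =a=> p2
  p2 = (c.((rec X. c.a.(c.(X + X + X))\{a,c}) + (rec X. c.a.(c.(X + X + X))\{a,c}) + (rec X. c.a.(c.(X + X + X))\{a,c})))\{a,c} has moves ·
Q's transition system — 3 states:
  q0 = rec X. c.a.(c.(X + X))\{a,c} has moves =c=> q1
  q1 = a.(c.((rec X. c.a.(c.(X + X))\{a,c}) + (rec X. c.a.(c.(X + X))\{a,c})))\{a,c} has moves =a=> q2
  q2 = (c.((rec X. c.a.(c.(X + X))\{a,c}) + (rec X. c.a.(c.(X + X))\{a,c})))\{a,c} has moves ·
Partition-refinement fixed point:
  B0 = {p0, q0}
  B1 = {p1, q1}
  B2 = {p2, q2}
p0 ∈ B0, q0 ∈ B0 → same block
Bisimilar ⇒ trace-equivalent.

YES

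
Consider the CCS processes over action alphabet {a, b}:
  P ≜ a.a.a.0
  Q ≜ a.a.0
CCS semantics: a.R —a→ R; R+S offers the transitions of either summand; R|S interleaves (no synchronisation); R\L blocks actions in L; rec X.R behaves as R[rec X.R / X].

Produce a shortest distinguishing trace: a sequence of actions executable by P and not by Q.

aaa

Reachable graph of P (4 states):
  m0 = a.a.a.0 :: =a=> m1
  m1 = a.a.0 :: =a=> m2
  m2 = a.0 :: =a=> m3
  m3 = 0 :: ·
Reachable graph of Q (3 states):
  n0 = a.a.0 :: =a=> n1
  n1 = a.0 :: =a=> n2
  n2 = 0 :: ·
Trace ⟨aaa⟩ through P, begin at {m0}:
  after a @ step 1: {m1}
  after a @ step 2: {m2}
  after a @ step 3: {m3}
  ✓ P
Trace ⟨aaa⟩ through Q, begin at {n0}:
  after a @ step 1: {n1}
  after a @ step 2: {n2}
  after a @ step 3: ∅  — Q cannot continue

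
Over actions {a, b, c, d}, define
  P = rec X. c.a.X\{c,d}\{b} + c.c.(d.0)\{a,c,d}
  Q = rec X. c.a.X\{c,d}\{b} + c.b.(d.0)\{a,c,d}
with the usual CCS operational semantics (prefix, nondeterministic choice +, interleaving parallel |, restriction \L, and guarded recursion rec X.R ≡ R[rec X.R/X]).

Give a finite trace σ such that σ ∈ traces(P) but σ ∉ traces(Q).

cc

P's transition system — 5 states:
  m0 = rec X. c.a.X\{c,d}\{b} + c.c.(d.0)\{a,c,d} | —c→ m1, —c→ m2
  m1 = a.(rec X. c.a.X\{c,d}\{b} + c.c.(d.0)\{a,c,d})\{c,d}\{b} | —a→ m3
  m2 = c.(d.0)\{a,c,d} | —c→ m4
  m3 = (rec X. c.a.X\{c,d}\{b} + c.c.(d.0)\{a,c,d})\{c,d}\{b} | stopped
  m4 = (d.0)\{a,c,d} | stopped
Q's transition system — 5 states:
  n0 = rec X. c.a.X\{c,d}\{b} + c.b.(d.0)\{a,c,d} | —c→ n1, —c→ n2
  n1 = a.(rec X. c.a.X\{c,d}\{b} + c.b.(d.0)\{a,c,d})\{c,d}\{b} | —a→ n3
  n2 = b.(d.0)\{a,c,d} | —b→ n4
  n3 = (rec X. c.a.X\{c,d}\{b} + c.b.(d.0)\{a,c,d})\{c,d}\{b} | stopped
  n4 = (d.0)\{a,c,d} | stopped
Run σ = ⟨cc⟩ on P: start {m0}
  [1] c ⇒ {m1, m2}
  [2] c ⇒ {m4}
  — P admits the full trace.
Run σ = ⟨cc⟩ on Q: start {n0}
  [1] c ⇒ {n1, n2}
  [2] c ⇒ no successor for Q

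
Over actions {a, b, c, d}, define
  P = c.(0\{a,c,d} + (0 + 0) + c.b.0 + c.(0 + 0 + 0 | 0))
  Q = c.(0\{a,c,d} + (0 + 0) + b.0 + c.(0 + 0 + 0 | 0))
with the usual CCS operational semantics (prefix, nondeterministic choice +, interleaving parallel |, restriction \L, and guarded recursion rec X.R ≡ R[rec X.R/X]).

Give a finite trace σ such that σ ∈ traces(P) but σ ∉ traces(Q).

P's transition system — 5 states:
  s0 = c.(0\{a,c,d} + (0 + 0) + c.b.0 + c.(0 + 0 + 0 | 0)) | -c-> s1
  s1 = 0\{a,c,d} + (0 + 0) + c.b.0 + c.(0 + 0 + 0 | 0) | -c-> s2, -c-> s3
  s2 = 0 + 0 + 0 | 0 | ∅
  s3 = b.0 | -b-> s4
  s4 = 0 | ∅
Q's transition system — 4 states:
  t0 = c.(0\{a,c,d} + (0 + 0) + b.0 + c.(0 + 0 + 0 | 0)) | -c-> t1
  t1 = 0\{a,c,d} + (0 + 0) + b.0 + c.(0 + 0 + 0 | 0) | -b-> t2, -c-> t3
  t2 = 0 | ∅
  t3 = 0 + 0 + 0 | 0 | ∅
Trace ⟨ccb⟩ through P, begin at {s0}:
  after c @ step 1: {s1}
  after c @ step 2: {s2, s3}
  after b @ step 3: {s4}
  P completes σ.
Trace ⟨ccb⟩ through Q, begin at {t0}:
  after c @ step 1: {t1}
  after c @ step 2: {t3}
  after b @ step 3: ∅  — Q cannot continue

ccb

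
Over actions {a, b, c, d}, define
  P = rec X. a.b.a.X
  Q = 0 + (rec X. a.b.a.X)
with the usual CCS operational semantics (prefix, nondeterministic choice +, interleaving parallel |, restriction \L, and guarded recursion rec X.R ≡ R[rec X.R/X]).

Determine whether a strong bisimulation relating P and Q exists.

P's transition system — 3 states:
  s0 = rec X. a.b.a.X | ··a··> s1
  s1 = b.a.(rec X. a.b.a.X) | ··b··> s2
  s2 = a.(rec X. a.b.a.X) | ··a··> s0
Q's transition system — 4 states:
  t0 = 0 + (rec X. a.b.a.X) | ··a··> t1
  t1 = b.a.(rec X. a.b.a.X) | ··b··> t2
  t2 = a.(rec X. a.b.a.X) | ··a··> t3
  t3 = rec X. a.b.a.X | ··a··> t1
Bisimilarity quotient blocks:
  B0 = {s0, t0, t3}
  B1 = {s1, t1}
  B2 = {s2, t2}
s0 ∈ B0, t0 ∈ B0 → same block

P ~ Q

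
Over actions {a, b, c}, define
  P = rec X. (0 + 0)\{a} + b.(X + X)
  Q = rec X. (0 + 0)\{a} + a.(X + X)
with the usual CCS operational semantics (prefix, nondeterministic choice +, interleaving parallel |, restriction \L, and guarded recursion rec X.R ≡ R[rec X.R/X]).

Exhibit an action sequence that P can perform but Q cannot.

P's transition system — 2 states:
  m0 = rec X. (0 + 0)\{a} + b.(X + X) | -b-> m1
  m1 = (rec X. (0 + 0)\{a} + b.(X + X)) + (rec X. (0 + 0)\{a} + b.(X + X)) | -b-> m1
Q's transition system — 2 states:
  n0 = rec X. (0 + 0)\{a} + a.(X + X) | -a-> n1
  n1 = (rec X. (0 + 0)\{a} + a.(X + X)) + (rec X. (0 + 0)\{a} + a.(X + X)) | -a-> n1
Trace ⟨b⟩ through P, begin at {m0}:
  step 1 (b): {m1}
  ✓ P
Trace ⟨b⟩ through Q, begin at {n0}:
  step 1 (b): ∅  — Q cannot continue

b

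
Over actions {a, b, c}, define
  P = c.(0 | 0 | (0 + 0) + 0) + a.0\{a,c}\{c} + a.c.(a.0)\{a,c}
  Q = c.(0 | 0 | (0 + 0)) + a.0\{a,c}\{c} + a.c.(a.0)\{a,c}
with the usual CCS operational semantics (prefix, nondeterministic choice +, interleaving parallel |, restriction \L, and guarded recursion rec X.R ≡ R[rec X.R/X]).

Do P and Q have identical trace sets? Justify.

P's transition system — 5 states:
  m0 = c.(0 | 0 | (0 + 0) + 0) + a.0\{a,c}\{c} + a.c.(a.0)\{a,c} → --a--▸ m1, --a--▸ m2, --c--▸ m3
  m1 = 0\{a,c}\{c} → ·
  m2 = c.(a.0)\{a,c} → --c--▸ m4
  m3 = 0 | 0 | (0 + 0) + 0 → ·
  m4 = (a.0)\{a,c} → ·
Q's transition system — 5 states:
  n0 = c.(0 | 0 | (0 + 0)) + a.0\{a,c}\{c} + a.c.(a.0)\{a,c} → --a--▸ n1, --a--▸ n2, --c--▸ n3
  n1 = 0\{a,c}\{c} → ·
  n2 = c.(a.0)\{a,c} → --c--▸ n4
  n3 = 0 | 0 | (0 + 0) → ·
  n4 = (a.0)\{a,c} → ·
Bisimilarity quotient blocks:
  B0 = {m0, n0}
  B1 = {m1, m3, m4, n1, n3, n4}
  B2 = {m2, n2}
m0 ∈ B0, n0 ∈ B0 → same block
Bisimilar ⇒ trace-equivalent.

traces(P) = traces(Q)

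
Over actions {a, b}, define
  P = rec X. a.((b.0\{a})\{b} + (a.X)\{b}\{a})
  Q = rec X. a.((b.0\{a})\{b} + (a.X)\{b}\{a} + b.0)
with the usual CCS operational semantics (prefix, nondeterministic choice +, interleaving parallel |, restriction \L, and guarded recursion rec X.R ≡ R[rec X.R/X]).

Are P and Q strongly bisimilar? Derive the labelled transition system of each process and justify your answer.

not bisimilar

Reachable graph of P (2 states):
  m0 = rec X. a.((b.0\{a})\{b} + (a.X)\{b}\{a}) :: —a→ m1
  m1 = (b.0\{a})\{b} + (a.(rec X. a.((b.0\{a})\{b} + (a.X)\{b}\{a})))\{b}\{a} :: (no moves)
Reachable graph of Q (3 states):
  n0 = rec X. a.((b.0\{a})\{b} + (a.X)\{b}\{a} + b.0) :: —a→ n1
  n1 = (b.0\{a})\{b} + (a.(rec X. a.((b.0\{a})\{b} + (a.X)\{b}\{a} + b.0)))\{b}\{a} + b.0 :: —b→ n2
  n2 = 0 :: (no moves)
Partition-refinement fixed point:
  B0 = {m0}
  B1 = {m1, n2}
  B2 = {n0}
  B3 = {n1}
m0 ∈ B0, n0 ∈ B2 → different blocks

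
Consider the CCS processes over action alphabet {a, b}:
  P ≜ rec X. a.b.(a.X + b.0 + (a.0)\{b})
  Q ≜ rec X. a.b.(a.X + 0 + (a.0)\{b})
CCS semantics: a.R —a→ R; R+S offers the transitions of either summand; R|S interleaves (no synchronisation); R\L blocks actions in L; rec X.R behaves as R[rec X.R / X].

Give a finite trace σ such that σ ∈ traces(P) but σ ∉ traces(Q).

Reachable graph of P (5 states):
  p0 = rec X. a.b.(a.X + b.0 + (a.0)\{b}) has moves --a--▸ p1
  p1 = b.(a.(rec X. a.b.(a.X + b.0 + (a.0)\{b})) + b.0 + (a.0)\{b}) has moves --b--▸ p2
  p2 = a.(rec X. a.b.(a.X + b.0 + (a.0)\{b})) + b.0 + (a.0)\{b} has moves --a--▸ p0, --a--▸ p3, --b--▸ p4
  p3 = 0\{b} has moves (no moves)
  p4 = 0 has moves (no moves)
Reachable graph of Q (4 states):
  q0 = rec X. a.b.(a.X + 0 + (a.0)\{b}) has moves --a--▸ q1
  q1 = b.(a.(rec X. a.b.(a.X + 0 + (a.0)\{b})) + 0 + (a.0)\{b}) has moves --b--▸ q2
  q2 = a.(rec X. a.b.(a.X + 0 + (a.0)\{b})) + 0 + (a.0)\{b} has moves --a--▸ q0, --a--▸ q3
  q3 = 0\{b} has moves (no moves)
Run σ = ⟨abb⟩ on P: start {p0}
  step 1 (a): {p1}
  step 2 (b): {p2}
  step 3 (b): {p4}
  — P admits the full trace.
Run σ = ⟨abb⟩ on Q: start {q0}
  step 1 (a): {q1}
  step 2 (b): {q2}
  step 3 (b): ∅ (Q stuck)

abb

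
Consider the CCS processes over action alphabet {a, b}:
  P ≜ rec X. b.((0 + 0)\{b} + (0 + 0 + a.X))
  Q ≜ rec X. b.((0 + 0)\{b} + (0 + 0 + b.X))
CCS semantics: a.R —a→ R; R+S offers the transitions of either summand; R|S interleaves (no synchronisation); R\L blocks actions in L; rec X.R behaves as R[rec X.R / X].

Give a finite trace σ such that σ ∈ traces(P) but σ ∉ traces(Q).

P's transition system — 2 states:
  s0 = rec X. b.((0 + 0)\{b} + (0 + 0 + a.X)) ⊢ -b-> s1
  s1 = (0 + 0)\{b} + (0 + 0 + a.(rec X. b.((0 + 0)\{b} + (0 + 0 + a.X)))) ⊢ -a-> s0
Q's transition system — 2 states:
  t0 = rec X. b.((0 + 0)\{b} + (0 + 0 + b.X)) ⊢ -b-> t1
  t1 = (0 + 0)\{b} + (0 + 0 + b.(rec X. b.((0 + 0)\{b} + (0 + 0 + b.X)))) ⊢ -b-> t0
Trace ⟨ba⟩ through P, begin at {s0}:
  after b @ step 1: {s1}
  after a @ step 2: {s0}
  P completes σ.
Trace ⟨ba⟩ through Q, begin at {t0}:
  after b @ step 1: {t1}
  after a @ step 2: ∅  — Q cannot continue

ba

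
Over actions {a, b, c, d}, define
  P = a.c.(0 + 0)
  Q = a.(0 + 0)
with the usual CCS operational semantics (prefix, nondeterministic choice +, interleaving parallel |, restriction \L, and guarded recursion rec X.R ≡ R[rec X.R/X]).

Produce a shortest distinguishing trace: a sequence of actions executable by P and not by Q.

ac

LTS(P): 3 reachable states
  m0 = a.c.(0 + 0) ⊢ --a--▸ m1
  m1 = c.(0 + 0) ⊢ --c--▸ m2
  m2 = 0 + 0 ⊢ ·
LTS(Q): 2 reachable states
  n0 = a.(0 + 0) ⊢ --a--▸ n1
  n1 = 0 + 0 ⊢ ·
Run σ = ⟨ac⟩ on P: start {m0}
  after a @ step 1: {m1}
  after c @ step 2: {m2}
  ✓ P
Run σ = ⟨ac⟩ on Q: start {n0}
  after a @ step 1: {n1}
  after c @ step 2: ∅ (Q stuck)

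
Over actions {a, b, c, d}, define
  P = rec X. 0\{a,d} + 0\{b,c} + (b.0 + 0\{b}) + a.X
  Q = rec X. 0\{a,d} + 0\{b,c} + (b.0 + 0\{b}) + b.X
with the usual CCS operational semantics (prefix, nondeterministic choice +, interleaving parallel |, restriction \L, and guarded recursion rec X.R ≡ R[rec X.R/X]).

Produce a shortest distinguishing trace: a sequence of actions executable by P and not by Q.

Reachable graph of P (2 states):
  u0 = rec X. 0\{a,d} + 0\{b,c} + (b.0 + 0\{b}) + a.X | --a--▸ u0, --b--▸ u1
  u1 = 0 | ∅
Reachable graph of Q (2 states):
  v0 = rec X. 0\{a,d} + 0\{b,c} + (b.0 + 0\{b}) + b.X | --b--▸ v0, --b--▸ v1
  v1 = 0 | ∅
Trace ⟨a⟩ through P, begin at {u0}:
  step 1 (a): {u0}
  ✓ P
Trace ⟨a⟩ through Q, begin at {v0}:
  step 1 (a): ∅ (Q stuck)

a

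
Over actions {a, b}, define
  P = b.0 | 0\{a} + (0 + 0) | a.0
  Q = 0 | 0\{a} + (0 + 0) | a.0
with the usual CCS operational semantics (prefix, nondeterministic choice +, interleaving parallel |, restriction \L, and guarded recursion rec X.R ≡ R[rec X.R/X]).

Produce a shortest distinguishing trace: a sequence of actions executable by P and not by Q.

LTS(P): 3 reachable states
  p0 = b.0 | 0\{a} + (0 + 0) | a.0 → =a=> p1, =b=> p2
  p1 = (0 + 0) | 0 → stopped
  p2 = 0 | 0\{a} → stopped
LTS(Q): 2 reachable states
  q0 = 0 | 0\{a} + (0 + 0) | a.0 → =a=> q1
  q1 = (0 + 0) | 0 → stopped
Run σ = ⟨b⟩ on P: start {p0}
  after b @ step 1: {p2}
  — P admits the full trace.
Run σ = ⟨b⟩ on Q: start {q0}
  after b @ step 1: no successor for Q

b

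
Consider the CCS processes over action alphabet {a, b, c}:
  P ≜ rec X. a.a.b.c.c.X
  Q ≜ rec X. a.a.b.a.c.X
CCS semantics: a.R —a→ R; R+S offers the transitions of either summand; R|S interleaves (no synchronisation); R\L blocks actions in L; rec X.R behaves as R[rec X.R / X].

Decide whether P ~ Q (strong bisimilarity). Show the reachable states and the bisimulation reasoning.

P ≁ Q

P's transition system — 5 states:
  m0 = rec X. a.a.b.c.c.X ⊢ -a-> m1
  m1 = a.b.c.c.(rec X. a.a.b.c.c.X) ⊢ -a-> m2
  m2 = b.c.c.(rec X. a.a.b.c.c.X) ⊢ -b-> m3
  m3 = c.c.(rec X. a.a.b.c.c.X) ⊢ -c-> m4
  m4 = c.(rec X. a.a.b.c.c.X) ⊢ -c-> m0
Q's transition system — 5 states:
  n0 = rec X. a.a.b.a.c.X ⊢ -a-> n1
  n1 = a.b.a.c.(rec X. a.a.b.a.c.X) ⊢ -a-> n2
  n2 = b.a.c.(rec X. a.a.b.a.c.X) ⊢ -b-> n3
  n3 = a.c.(rec X. a.a.b.a.c.X) ⊢ -a-> n4
  n4 = c.(rec X. a.a.b.a.c.X) ⊢ -c-> n0
Partition-refinement fixed point:
  B0 = {m0}
  B1 = {m1}
  B2 = {m2}
  B3 = {m3}
  B4 = {m4}
  B5 = {n0}
  B6 = {n1}
  B7 = {n2}
  B8 = {n3}
  B9 = {n4}
m0 ∈ B0, n0 ∈ B5 → different blocks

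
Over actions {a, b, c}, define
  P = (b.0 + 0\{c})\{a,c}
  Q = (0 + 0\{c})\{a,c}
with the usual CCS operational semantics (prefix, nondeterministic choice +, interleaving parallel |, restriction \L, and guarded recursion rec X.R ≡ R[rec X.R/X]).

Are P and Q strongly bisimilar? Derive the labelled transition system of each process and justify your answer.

LTS(P): 2 reachable states
  u0 = (b.0 + 0\{c})\{a,c} :: -b-> u1
  u1 = 0\{a,c} :: ∅
LTS(Q): 1 reachable states
  v0 = (0 + 0\{c})\{a,c} :: ∅
Coarsest stable partition (strong bisimilarity classes):
  B0 = {u0}
  B1 = {u1, v0}
u0 ∈ B0, v0 ∈ B1 → different blocks

P ≁ Q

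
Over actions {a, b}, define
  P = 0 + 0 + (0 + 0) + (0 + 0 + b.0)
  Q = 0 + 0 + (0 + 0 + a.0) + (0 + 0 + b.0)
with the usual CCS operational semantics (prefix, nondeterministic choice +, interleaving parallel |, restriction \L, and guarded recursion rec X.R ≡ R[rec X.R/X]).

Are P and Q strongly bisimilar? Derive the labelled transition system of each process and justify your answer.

P's transition system — 2 states:
  p0 = 0 + 0 + (0 + 0) + (0 + 0 + b.0) :: --b--▸ p1
  p1 = 0 :: ·
Q's transition system — 2 states:
  q0 = 0 + 0 + (0 + 0 + a.0) + (0 + 0 + b.0) :: --a--▸ q1, --b--▸ q1
  q1 = 0 :: ·
Partition-refinement fixed point:
  B0 = {p0}
  B1 = {p1, q1}
  B2 = {q0}
p0 ∈ B0, q0 ∈ B2 → different blocks

not bisimilar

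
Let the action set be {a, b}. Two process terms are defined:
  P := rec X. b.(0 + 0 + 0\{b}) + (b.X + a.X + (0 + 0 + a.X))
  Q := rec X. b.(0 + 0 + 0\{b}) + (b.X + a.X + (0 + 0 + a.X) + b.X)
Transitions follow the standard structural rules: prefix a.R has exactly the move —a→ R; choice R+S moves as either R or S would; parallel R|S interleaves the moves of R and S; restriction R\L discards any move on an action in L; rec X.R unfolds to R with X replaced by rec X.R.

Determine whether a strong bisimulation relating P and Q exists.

bisimilar

LTS(P): 2 reachable states
  u0 = rec X. b.(0 + 0 + 0\{b}) + (b.X + a.X + (0 + 0 + a.X)) :: --a--▸ u0, --b--▸ u0, --b--▸ u1
  u1 = 0 + 0 + 0\{b} :: (no moves)
LTS(Q): 2 reachable states
  v0 = rec X. b.(0 + 0 + 0\{b}) + (b.X + a.X + (0 + 0 + a.X) + b.X) :: --a--▸ v0, --b--▸ v0, --b--▸ v1
  v1 = 0 + 0 + 0\{b} :: (no moves)
Coarsest stable partition (strong bisimilarity classes):
  B0 = {u0, v0}
  B1 = {u1, v1}
u0 ∈ B0, v0 ∈ B0 → same block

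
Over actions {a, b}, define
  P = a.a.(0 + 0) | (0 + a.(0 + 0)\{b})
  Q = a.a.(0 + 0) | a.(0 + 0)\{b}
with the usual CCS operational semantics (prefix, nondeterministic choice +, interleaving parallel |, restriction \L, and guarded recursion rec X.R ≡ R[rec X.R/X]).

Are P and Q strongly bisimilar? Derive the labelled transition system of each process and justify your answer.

YES

Reachable graph of P (6 states):
  s0 = a.a.(0 + 0) | (0 + a.(0 + 0)\{b}) → ··a··> s1, ··a··> s2
  s1 = a.(0 + 0) | (0 + a.(0 + 0)\{b}) → ··a··> s3, ··a··> s4
  s2 = a.a.(0 + 0) | (0 + 0)\{b} → ··a··> s4
  s3 = (0 + 0) | (0 + a.(0 + 0)\{b}) → ··a··> s5
  s4 = a.(0 + 0) | (0 + 0)\{b} → ··a··> s5
  s5 = (0 + 0) | (0 + 0)\{b} → ·
Reachable graph of Q (6 states):
  t0 = a.a.(0 + 0) | a.(0 + 0)\{b} → ··a··> t1, ··a··> t2
  t1 = a.(0 + 0) | a.(0 + 0)\{b} → ··a··> t3, ··a··> t4
  t2 = a.a.(0 + 0) | (0 + 0)\{b} → ··a··> t4
  t3 = (0 + 0) | a.(0 + 0)\{b} → ··a··> t5
  t4 = a.(0 + 0) | (0 + 0)\{b} → ··a··> t5
  t5 = (0 + 0) | (0 + 0)\{b} → ·
Partition-refinement fixed point:
  B0 = {s0, t0}
  B1 = {s1, s2, t1, t2}
  B2 = {s3, s4, t3, t4}
  B3 = {s5, t5}
s0 ∈ B0, t0 ∈ B0 → same block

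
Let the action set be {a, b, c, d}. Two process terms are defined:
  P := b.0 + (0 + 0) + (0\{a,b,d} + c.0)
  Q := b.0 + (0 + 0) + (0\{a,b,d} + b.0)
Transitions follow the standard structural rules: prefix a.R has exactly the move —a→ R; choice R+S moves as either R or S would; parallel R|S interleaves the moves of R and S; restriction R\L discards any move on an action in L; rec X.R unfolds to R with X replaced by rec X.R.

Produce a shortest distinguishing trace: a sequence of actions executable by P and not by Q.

c

LTS(P): 2 reachable states
  p0 = b.0 + (0 + 0) + (0\{a,b,d} + c.0) has moves -b-> p1, -c-> p1
  p1 = 0 has moves (no moves)
LTS(Q): 2 reachable states
  q0 = b.0 + (0 + 0) + (0\{a,b,d} + b.0) has moves -b-> q1
  q1 = 0 has moves (no moves)
Executing c from P (initial set {p0}):
  [1] c ⇒ {p1}
  ✓ P
Executing c from Q (initial set {q0}):
  [1] c ⇒ ∅  — Q cannot continue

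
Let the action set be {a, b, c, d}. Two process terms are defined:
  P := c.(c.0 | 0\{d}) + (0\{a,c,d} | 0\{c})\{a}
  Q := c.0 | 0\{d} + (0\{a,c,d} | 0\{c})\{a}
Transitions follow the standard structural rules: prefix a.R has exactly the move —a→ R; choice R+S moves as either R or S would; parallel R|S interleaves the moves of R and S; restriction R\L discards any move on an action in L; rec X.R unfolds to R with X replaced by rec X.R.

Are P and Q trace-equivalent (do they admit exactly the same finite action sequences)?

LTS(P): 3 reachable states
  s0 = c.(c.0 | 0\{d}) + (0\{a,c,d} | 0\{c})\{a} :: -c-> s1
  s1 = c.0 | 0\{d} :: -c-> s2
  s2 = 0 | 0\{d} :: ·
LTS(Q): 2 reachable states
  t0 = c.0 | 0\{d} + (0\{a,c,d} | 0\{c})\{a} :: -c-> t1
  t1 = 0 | 0\{d} :: ·
Executing cc from P (initial set {s0}):
  step 1 (c): {s1}
  step 2 (c): {s2}
  — P admits the full trace.
Executing cc from Q (initial set {t0}):
  step 1 (c): {t1}
  step 2 (c): no successor for Q

traces(P) ≠ traces(Q) — witness ⟨cc⟩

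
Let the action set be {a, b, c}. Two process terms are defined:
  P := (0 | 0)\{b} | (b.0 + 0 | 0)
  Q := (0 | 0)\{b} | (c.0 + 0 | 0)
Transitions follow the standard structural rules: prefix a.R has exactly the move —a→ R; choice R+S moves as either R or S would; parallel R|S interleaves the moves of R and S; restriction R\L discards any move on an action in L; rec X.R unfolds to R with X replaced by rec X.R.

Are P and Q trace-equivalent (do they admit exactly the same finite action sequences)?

trace-distinct — witness ⟨b⟩

LTS(P): 2 reachable states
  m0 = (0 | 0)\{b} | (b.0 + 0 | 0) has moves --b--▸ m1
  m1 = (0 | 0)\{b} | 0 has moves deadlocked
LTS(Q): 2 reachable states
  n0 = (0 | 0)\{b} | (c.0 + 0 | 0) has moves --c--▸ n1
  n1 = (0 | 0)\{b} | 0 has moves deadlocked
Run σ = ⟨b⟩ on P: start {m0}
  step 1 (b): {m1}
  — P admits the full trace.
Run σ = ⟨b⟩ on Q: start {n0}
  step 1 (b): no successor for Q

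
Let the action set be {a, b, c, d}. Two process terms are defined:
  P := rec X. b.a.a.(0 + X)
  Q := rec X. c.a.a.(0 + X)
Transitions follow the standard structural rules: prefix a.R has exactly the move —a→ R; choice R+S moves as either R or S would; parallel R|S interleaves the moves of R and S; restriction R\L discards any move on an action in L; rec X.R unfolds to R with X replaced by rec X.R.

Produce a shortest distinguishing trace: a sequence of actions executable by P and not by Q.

b

P's transition system — 4 states:
  u0 = rec X. b.a.a.(0 + X) | =b=> u1
  u1 = a.a.(0 + (rec X. b.a.a.(0 + X))) | =a=> u2
  u2 = a.(0 + (rec X. b.a.a.(0 + X))) | =a=> u3
  u3 = 0 + (rec X. b.a.a.(0 + X)) | =b=> u1
Q's transition system — 4 states:
  v0 = rec X. c.a.a.(0 + X) | =c=> v1
  v1 = a.a.(0 + (rec X. c.a.a.(0 + X))) | =a=> v2
  v2 = a.(0 + (rec X. c.a.a.(0 + X))) | =a=> v3
  v3 = 0 + (rec X. c.a.a.(0 + X)) | =c=> v1
Executing b from P (initial set {u0}):
  [1] b ⇒ {u1}
  — P admits the full trace.
Executing b from Q (initial set {v0}):
  [1] b ⇒ ∅  — Q cannot continue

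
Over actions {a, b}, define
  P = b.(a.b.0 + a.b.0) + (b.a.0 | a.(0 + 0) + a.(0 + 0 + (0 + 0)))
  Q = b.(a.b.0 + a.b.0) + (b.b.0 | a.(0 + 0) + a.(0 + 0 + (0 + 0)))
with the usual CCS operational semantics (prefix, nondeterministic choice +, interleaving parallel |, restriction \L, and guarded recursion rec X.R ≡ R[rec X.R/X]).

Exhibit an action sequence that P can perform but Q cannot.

aba

Reachable graph of P (10 states):
  m0 = b.(a.b.0 + a.b.0) + (b.a.0 | a.(0 + 0) + a.(0 + 0 + (0 + 0))) | ··a··> m1, ··a··> m2, ··b··> m3, ··b··> m4
  m1 = 0 + 0 + (0 + 0) | ∅
  m2 = b.a.0 | (0 + 0) | ··b··> m5
  m3 = a.0 | a.(0 + 0) | ··a··> m5, ··a··> m6
  m4 = a.b.0 + a.b.0 | ··a··> m7
  m5 = a.0 | (0 + 0) | ··a··> m8
  m6 = 0 | a.(0 + 0) | ··a··> m8
  m7 = b.0 | ··b··> m9
  m8 = 0 | (0 + 0) | ∅
  m9 = 0 | ∅
Reachable graph of Q (10 states):
  n0 = b.(a.b.0 + a.b.0) + (b.b.0 | a.(0 + 0) + a.(0 + 0 + (0 + 0))) | ··a··> n1, ··a··> n2, ··b··> n3, ··b··> n4
  n1 = 0 + 0 + (0 + 0) | ∅
  n2 = b.b.0 | (0 + 0) | ··b··> n5
  n3 = a.b.0 + a.b.0 | ··a··> n6
  n4 = b.0 | a.(0 + 0) | ··a··> n5, ··b··> n7
  n5 = b.0 | (0 + 0) | ··b··> n8
  n6 = b.0 | ··b··> n9
  n7 = 0 | a.(0 + 0) | ··a··> n8
  n8 = 0 | (0 + 0) | ∅
  n9 = 0 | ∅
Run σ = ⟨aba⟩ on P: start {m0}
  step 1 (a): {m1, m2}
  step 2 (b): {m5}
  step 3 (a): {m8}
  ✓ P
Run σ = ⟨aba⟩ on Q: start {n0}
  step 1 (a): {n1, n2}
  step 2 (b): {n5}
  step 3 (a): ∅  — Q cannot continue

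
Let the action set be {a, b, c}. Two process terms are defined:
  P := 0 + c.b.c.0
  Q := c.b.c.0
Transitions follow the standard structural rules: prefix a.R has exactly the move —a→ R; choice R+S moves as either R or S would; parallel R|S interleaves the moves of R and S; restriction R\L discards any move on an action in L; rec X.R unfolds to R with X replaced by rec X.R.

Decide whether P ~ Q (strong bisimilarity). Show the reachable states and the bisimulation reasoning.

bisimilar

LTS(P): 4 reachable states
  m0 = 0 + c.b.c.0 ⊢ =c=> m1
  m1 = b.c.0 ⊢ =b=> m2
  m2 = c.0 ⊢ =c=> m3
  m3 = 0 ⊢ ·
LTS(Q): 4 reachable states
  n0 = c.b.c.0 ⊢ =c=> n1
  n1 = b.c.0 ⊢ =b=> n2
  n2 = c.0 ⊢ =c=> n3
  n3 = 0 ⊢ ·
Partition-refinement fixed point:
  B0 = {m0, n0}
  B1 = {m1, n1}
  B2 = {m2, n2}
  B3 = {m3, n3}
m0 ∈ B0, n0 ∈ B0 → same block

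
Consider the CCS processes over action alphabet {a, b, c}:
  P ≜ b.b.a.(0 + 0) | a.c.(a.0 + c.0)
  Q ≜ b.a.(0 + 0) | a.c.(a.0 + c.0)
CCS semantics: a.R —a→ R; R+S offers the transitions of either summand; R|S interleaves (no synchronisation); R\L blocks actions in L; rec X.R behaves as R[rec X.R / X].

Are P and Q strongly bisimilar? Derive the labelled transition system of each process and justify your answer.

P ≁ Q

Reachable graph of P (16 states):
  m0 = b.b.a.(0 + 0) | a.c.(a.0 + c.0) | ··a··> m1, ··b··> m2
  m1 = b.b.a.(0 + 0) | c.(a.0 + c.0) | ··b··> m3, ··c··> m4
  m2 = b.a.(0 + 0) | a.c.(a.0 + c.0) | ··a··> m3, ··b··> m5
  m3 = b.a.(0 + 0) | c.(a.0 + c.0) | ··b··> m6, ··c··> m7
  m4 = b.b.a.(0 + 0) | (a.0 + c.0) | ··a··> m8, ··b··> m7, ··c··> m8
  m5 = a.(0 + 0) | a.c.(a.0 + c.0) | ··a··> m6, ··a··> m9
  m6 = a.(0 + 0) | c.(a.0 + c.0) | ··a··> m10, ··c··> m11
  m7 = b.a.(0 + 0) | (a.0 + c.0) | ··a··> m12, ··b··> m11, ··c··> m12
  m8 = b.b.a.(0 + 0) | 0 | ··b··> m12
  m9 = (0 + 0) | a.c.(a.0 + c.0) | ··a··> m10
  m10 = (0 + 0) | c.(a.0 + c.0) | ··c··> m13
  m11 = a.(0 + 0) | (a.0 + c.0) | ··a··> m13, ··a··> m14, ··c··> m14
  m12 = b.a.(0 + 0) | 0 | ··b··> m14
  m13 = (0 + 0) | (a.0 + c.0) | ··a··> m15, ··c··> m15
  m14 = a.(0 + 0) | 0 | ··a··> m15
  m15 = (0 + 0) | 0 | deadlocked
Reachable graph of Q (12 states):
  n0 = b.a.(0 + 0) | a.c.(a.0 + c.0) | ··a··> n1, ··b··> n2
  n1 = b.a.(0 + 0) | c.(a.0 + c.0) | ··b··> n3, ··c··> n4
  n2 = a.(0 + 0) | a.c.(a.0 + c.0) | ··a··> n3, ··a··> n5
  n3 = a.(0 + 0) | c.(a.0 + c.0) | ··a··> n6, ··c··> n7
  n4 = b.a.(0 + 0) | (a.0 + c.0) | ··a··> n8, ··b··> n7, ··c··> n8
  n5 = (0 + 0) | a.c.(a.0 + c.0) | ··a··> n6
  n6 = (0 + 0) | c.(a.0 + c.0) | ··c··> n9
  n7 = a.(0 + 0) | (a.0 + c.0) | ··a··> n10, ··a··> n9, ··c··> n10
  n8 = b.a.(0 + 0) | 0 | ··b··> n10
  n9 = (0 + 0) | (a.0 + c.0) | ··a··> n11, ··c··> n11
  n10 = a.(0 + 0) | 0 | ··a··> n11
  n11 = (0 + 0) | 0 | deadlocked
Coarsest stable partition (strong bisimilarity classes):
  B0 = {m0}
  B1 = {m1}
  B2 = {m3, n1}
  B3 = {m7, n4}
  B4 = {m12, n8}
  B5 = {m14, n10}
  B6 = {m15, n11}
  B7 = {m11, n7}
  B8 = {m13, n9}
  B9 = {m6, n3}
  B10 = {m10, n6}
  B11 = {m4}
  B12 = {m8}
  B13 = {m2, n0}
  B14 = {m5, n2}
  B15 = {m9, n5}
m0 ∈ B0, n0 ∈ B13 → different blocks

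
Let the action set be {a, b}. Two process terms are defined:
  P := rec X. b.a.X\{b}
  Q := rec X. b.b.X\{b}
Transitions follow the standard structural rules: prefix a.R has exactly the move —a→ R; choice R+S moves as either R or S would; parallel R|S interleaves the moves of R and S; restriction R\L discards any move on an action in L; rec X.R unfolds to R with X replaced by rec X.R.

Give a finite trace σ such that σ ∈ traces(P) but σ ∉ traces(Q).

P's transition system — 3 states:
  p0 = rec X. b.a.X\{b} | —b→ p1
  p1 = a.(rec X. b.a.X\{b})\{b} | —a→ p2
  p2 = (rec X. b.a.X\{b})\{b} | (no moves)
Q's transition system — 3 states:
  q0 = rec X. b.b.X\{b} | —b→ q1
  q1 = b.(rec X. b.b.X\{b})\{b} | —b→ q2
  q2 = (rec X. b.b.X\{b})\{b} | (no moves)
Trace ⟨ba⟩ through P, begin at {p0}:
  after b @ step 1: {p1}
  after a @ step 2: {p2}
  ✓ P
Trace ⟨ba⟩ through Q, begin at {q0}:
  after b @ step 1: {q1}
  after a @ step 2: ∅ (Q stuck)

ba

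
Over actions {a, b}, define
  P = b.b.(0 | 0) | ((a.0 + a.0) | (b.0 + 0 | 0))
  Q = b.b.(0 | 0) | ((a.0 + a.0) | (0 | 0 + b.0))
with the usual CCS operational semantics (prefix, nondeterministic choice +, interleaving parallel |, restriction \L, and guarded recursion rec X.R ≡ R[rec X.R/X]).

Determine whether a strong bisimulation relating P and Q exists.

YES

LTS(P): 12 reachable states
  m0 = b.b.(0 | 0) | ((a.0 + a.0) | (b.0 + 0 | 0)) :: —a→ m1, —b→ m2, —b→ m3
  m1 = b.b.(0 | 0) | (0 | (b.0 + 0 | 0)) :: —b→ m4, —b→ m5
  m2 = b.(0 | 0) | ((a.0 + a.0) | (b.0 + 0 | 0)) :: —a→ m4, —b→ m6, —b→ m7
  m3 = b.b.(0 | 0) | ((a.0 + a.0) | 0) :: —a→ m5, —b→ m7
  m4 = b.(0 | 0) | (0 | (b.0 + 0 | 0)) :: —b→ m8, —b→ m9
  m5 = b.b.(0 | 0) | (0 | 0) :: —b→ m9
  m6 = 0 | 0 | ((a.0 + a.0) | (b.0 + 0 | 0)) :: —a→ m8, —b→ m10
  m7 = b.(0 | 0) | ((a.0 + a.0) | 0) :: —a→ m9, —b→ m10
  m8 = 0 | 0 | (0 | (b.0 + 0 | 0)) :: —b→ m11
  m9 = b.(0 | 0) | (0 | 0) :: —b→ m11
  m10 = 0 | 0 | ((a.0 + a.0) | 0) :: —a→ m11
  m11 = 0 | 0 | (0 | 0) :: deadlocked
LTS(Q): 12 reachable states
  n0 = b.b.(0 | 0) | ((a.0 + a.0) | (0 | 0 + b.0)) :: —a→ n1, —b→ n2, —b→ n3
  n1 = b.b.(0 | 0) | (0 | (0 | 0 + b.0)) :: —b→ n4, —b→ n5
  n2 = b.(0 | 0) | ((a.0 + a.0) | (0 | 0 + b.0)) :: —a→ n4, —b→ n6, —b→ n7
  n3 = b.b.(0 | 0) | ((a.0 + a.0) | 0) :: —a→ n5, —b→ n7
  n4 = b.(0 | 0) | (0 | (0 | 0 + b.0)) :: —b→ n8, —b→ n9
  n5 = b.b.(0 | 0) | (0 | 0) :: —b→ n9
  n6 = 0 | 0 | ((a.0 + a.0) | (0 | 0 + b.0)) :: —a→ n8, —b→ n10
  n7 = b.(0 | 0) | ((a.0 + a.0) | 0) :: —a→ n9, —b→ n10
  n8 = 0 | 0 | (0 | (0 | 0 + b.0)) :: —b→ n11
  n9 = b.(0 | 0) | (0 | 0) :: —b→ n11
  n10 = 0 | 0 | ((a.0 + a.0) | 0) :: —a→ n11
  n11 = 0 | 0 | (0 | 0) :: deadlocked
Bisimilarity quotient blocks:
  B0 = {m0, n0}
  B1 = {m1, n1}
  B2 = {m4, m5, n4, n5}
  B3 = {m8, m9, n8, n9}
  B4 = {m11, n11}
  B5 = {m2, m3, n2, n3}
  B6 = {m6, m7, n6, n7}
  B7 = {m10, n10}
m0 ∈ B0, n0 ∈ B0 → same block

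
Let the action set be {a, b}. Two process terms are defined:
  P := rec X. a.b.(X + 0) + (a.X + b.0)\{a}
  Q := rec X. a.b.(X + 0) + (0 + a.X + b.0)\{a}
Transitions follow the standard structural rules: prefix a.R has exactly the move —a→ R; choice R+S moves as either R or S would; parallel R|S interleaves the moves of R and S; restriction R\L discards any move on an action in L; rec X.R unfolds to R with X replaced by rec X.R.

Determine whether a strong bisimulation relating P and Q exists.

P's transition system — 4 states:
  m0 = rec X. a.b.(X + 0) + (a.X + b.0)\{a} :: -a-> m1, -b-> m2
  m1 = b.((rec X. a.b.(X + 0) + (a.X + b.0)\{a}) + 0) :: -b-> m3
  m2 = 0\{a} :: (no moves)
  m3 = (rec X. a.b.(X + 0) + (a.X + b.0)\{a}) + 0 :: -a-> m1, -b-> m2
Q's transition system — 4 states:
  n0 = rec X. a.b.(X + 0) + (0 + a.X + b.0)\{a} :: -a-> n1, -b-> n2
  n1 = b.((rec X. a.b.(X + 0) + (0 + a.X + b.0)\{a}) + 0) :: -b-> n3
  n2 = 0\{a} :: (no moves)
  n3 = (rec X. a.b.(X + 0) + (0 + a.X + b.0)\{a}) + 0 :: -a-> n1, -b-> n2
Partition-refinement fixed point:
  B0 = {m0, m3, n0, n3}
  B1 = {m1, n1}
  B2 = {m2, n2}
m0 ∈ B0, n0 ∈ B0 → same block

P ~ Q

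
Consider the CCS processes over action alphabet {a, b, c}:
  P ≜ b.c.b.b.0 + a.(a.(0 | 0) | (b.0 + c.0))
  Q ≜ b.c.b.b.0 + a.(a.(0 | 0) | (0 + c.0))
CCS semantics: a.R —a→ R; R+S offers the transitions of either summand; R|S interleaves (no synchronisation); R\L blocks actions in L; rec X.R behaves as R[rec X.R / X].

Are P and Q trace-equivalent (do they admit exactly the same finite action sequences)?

trace-distinct — witness ⟨ab⟩

P's transition system — 9 states:
  p0 = b.c.b.b.0 + a.(a.(0 | 0) | (b.0 + c.0)) → --a--▸ p1, --b--▸ p2
  p1 = a.(0 | 0) | (b.0 + c.0) → --a--▸ p3, --b--▸ p4, --c--▸ p4
  p2 = c.b.b.0 → --c--▸ p5
  p3 = 0 | 0 | (b.0 + c.0) → --b--▸ p6, --c--▸ p6
  p4 = a.(0 | 0) | 0 → --a--▸ p6
  p5 = b.b.0 → --b--▸ p7
  p6 = 0 | 0 | 0 → ·
  p7 = b.0 → --b--▸ p8
  p8 = 0 → ·
Q's transition system — 9 states:
  q0 = b.c.b.b.0 + a.(a.(0 | 0) | (0 + c.0)) → --a--▸ q1, --b--▸ q2
  q1 = a.(0 | 0) | (0 + c.0) → --a--▸ q3, --c--▸ q4
  q2 = c.b.b.0 → --c--▸ q5
  q3 = 0 | 0 | (0 + c.0) → --c--▸ q6
  q4 = a.(0 | 0) | 0 → --a--▸ q6
  q5 = b.b.0 → --b--▸ q7
  q6 = 0 | 0 | 0 → ·
  q7 = b.0 → --b--▸ q8
  q8 = 0 → ·
Trace ⟨ab⟩ through P, begin at {p0}:
  step 1 (a): {p1}
  step 2 (b): {p4}
  P completes σ.
Trace ⟨ab⟩ through Q, begin at {q0}:
  step 1 (a): {q1}
  step 2 (b): ∅ (Q stuck)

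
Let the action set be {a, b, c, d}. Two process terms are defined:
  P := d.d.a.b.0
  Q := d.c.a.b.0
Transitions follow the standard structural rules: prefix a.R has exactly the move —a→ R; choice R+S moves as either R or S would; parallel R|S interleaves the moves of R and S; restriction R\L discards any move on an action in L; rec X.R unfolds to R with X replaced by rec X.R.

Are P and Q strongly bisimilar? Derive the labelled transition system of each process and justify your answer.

Reachable graph of P (5 states):
  p0 = d.d.a.b.0 → ··d··> p1
  p1 = d.a.b.0 → ··d··> p2
  p2 = a.b.0 → ··a··> p3
  p3 = b.0 → ··b··> p4
  p4 = 0 → deadlocked
Reachable graph of Q (5 states):
  q0 = d.c.a.b.0 → ··d··> q1
  q1 = c.a.b.0 → ··c··> q2
  q2 = a.b.0 → ··a··> q3
  q3 = b.0 → ··b··> q4
  q4 = 0 → deadlocked
Partition-refinement fixed point:
  B0 = {p0}
  B1 = {p1}
  B2 = {p2, q2}
  B3 = {p3, q3}
  B4 = {p4, q4}
  B5 = {q0}
  B6 = {q1}
p0 ∈ B0, q0 ∈ B5 → different blocks

P ≁ Q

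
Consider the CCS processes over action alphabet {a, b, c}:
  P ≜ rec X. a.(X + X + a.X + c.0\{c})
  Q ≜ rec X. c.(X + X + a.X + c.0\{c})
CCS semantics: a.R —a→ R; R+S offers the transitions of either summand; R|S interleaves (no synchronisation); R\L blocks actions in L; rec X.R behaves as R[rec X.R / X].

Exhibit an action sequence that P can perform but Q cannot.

Reachable graph of P (3 states):
  p0 = rec X. a.(X + X + a.X + c.0\{c}) has moves ··a··> p1
  p1 = (rec X. a.(X + X + a.X + c.0\{c})) + (rec X. a.(X + X + a.X + c.0\{c})) + a.(rec X. a.(X + X + a.X + c.0\{c})) + c.0\{c} has moves ··a··> p0, ··a··> p1, ··c··> p2
  p2 = 0\{c} has moves deadlocked
Reachable graph of Q (3 states):
  q0 = rec X. c.(X + X + a.X + c.0\{c}) has moves ··c··> q1
  q1 = (rec X. c.(X + X + a.X + c.0\{c})) + (rec X. c.(X + X + a.X + c.0\{c})) + a.(rec X. c.(X + X + a.X + c.0\{c})) + c.0\{c} has moves ··a··> q0, ··c··> q1, ··c··> q2
  q2 = 0\{c} has moves deadlocked
Run σ = ⟨a⟩ on P: start {p0}
  [1] a ⇒ {p1}
  P completes σ.
Run σ = ⟨a⟩ on Q: start {q0}
  [1] a ⇒ ∅ (Q stuck)

a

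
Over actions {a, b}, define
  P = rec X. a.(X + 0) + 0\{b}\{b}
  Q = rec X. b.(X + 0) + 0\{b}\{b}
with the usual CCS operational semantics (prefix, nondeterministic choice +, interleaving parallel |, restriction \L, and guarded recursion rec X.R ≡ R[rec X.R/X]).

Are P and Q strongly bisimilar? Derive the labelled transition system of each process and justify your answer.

Reachable graph of P (2 states):
  s0 = rec X. a.(X + 0) + 0\{b}\{b} → —a→ s1
  s1 = (rec X. a.(X + 0) + 0\{b}\{b}) + 0 → —a→ s1
Reachable graph of Q (2 states):
  t0 = rec X. b.(X + 0) + 0\{b}\{b} → —b→ t1
  t1 = (rec X. b.(X + 0) + 0\{b}\{b}) + 0 → —b→ t1
Coarsest stable partition (strong bisimilarity classes):
  B0 = {s0, s1}
  B1 = {t0, t1}
s0 ∈ B0, t0 ∈ B1 → different blocks

not bisimilar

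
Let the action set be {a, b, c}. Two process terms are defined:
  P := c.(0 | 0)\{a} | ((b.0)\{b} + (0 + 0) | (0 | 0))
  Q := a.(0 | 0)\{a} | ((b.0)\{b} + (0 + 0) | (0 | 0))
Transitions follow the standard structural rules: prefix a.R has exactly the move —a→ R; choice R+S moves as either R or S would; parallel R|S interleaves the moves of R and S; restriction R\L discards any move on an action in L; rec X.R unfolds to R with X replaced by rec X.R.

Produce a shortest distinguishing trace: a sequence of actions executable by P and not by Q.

LTS(P): 2 reachable states
  m0 = c.(0 | 0)\{a} | ((b.0)\{b} + (0 + 0) | (0 | 0)) :: =c=> m1
  m1 = (0 | 0)\{a} | ((b.0)\{b} + (0 + 0) | (0 | 0)) :: stopped
LTS(Q): 2 reachable states
  n0 = a.(0 | 0)\{a} | ((b.0)\{b} + (0 + 0) | (0 | 0)) :: =a=> n1
  n1 = (0 | 0)\{a} | ((b.0)\{b} + (0 + 0) | (0 | 0)) :: stopped
Trace ⟨c⟩ through P, begin at {m0}:
  after c @ step 1: {m1}
  P completes σ.
Trace ⟨c⟩ through Q, begin at {n0}:
  after c @ step 1: ∅ (Q stuck)

c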